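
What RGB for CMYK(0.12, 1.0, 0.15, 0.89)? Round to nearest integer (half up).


R = 255 × (1-C) × (1-K) = 255 × 0.88 × 0.11 = 24.684 → 25
G = 255 × (1-M) × (1-K) = 255 × 0.00 × 0.11 = 0
B = 255 × (1-Y) × (1-K) = 255 × 0.85 × 0.11 = 23.8425 → 24
= RGB(25, 0, 24)


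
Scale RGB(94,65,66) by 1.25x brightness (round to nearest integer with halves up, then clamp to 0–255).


Multiply each channel by 1.25, round half up, clamp to [0, 255]
R: 94×1.25 = 117.5 → round → 118
G: 65×1.25 = 81.25 → round → 81
B: 66×1.25 = 82.5 → round → 83
= RGB(118, 81, 83)


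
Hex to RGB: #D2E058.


D2 → 210 (R)
E0 → 224 (G)
58 → 88 (B)
= RGB(210, 224, 88)


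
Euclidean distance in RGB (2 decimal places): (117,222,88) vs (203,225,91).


d = √[(R₁-R₂)² + (G₁-G₂)² + (B₁-B₂)²]
d = √[(117-203)² + (222-225)² + (88-91)²]
d = √[7396 + 9 + 9]
d = √7414
d ≈ 86.10


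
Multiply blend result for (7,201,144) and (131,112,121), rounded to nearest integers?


Multiply: C = A×B/255, rounded to nearest integer
R: 7×131/255 = 917/255 ≈ 3.596 → 4
G: 201×112/255 = 22512/255 ≈ 88.282 → 88
B: 144×121/255 = 17424/255 ≈ 68.329 → 68
= RGB(4, 88, 68)


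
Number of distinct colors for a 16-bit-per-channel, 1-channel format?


Total bits = 16 bits/channel × 1 channels = 16 bits
Distinct colors = 2^16
= 65,536 colors


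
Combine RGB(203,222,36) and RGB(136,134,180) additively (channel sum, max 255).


Additive: each channel = min(255, C₁+C₂)
R: 203+136 = 339 → 255
G: 222+134 = 356 → 255
B: 36+180 = 216 → 216
= RGB(255, 255, 216)


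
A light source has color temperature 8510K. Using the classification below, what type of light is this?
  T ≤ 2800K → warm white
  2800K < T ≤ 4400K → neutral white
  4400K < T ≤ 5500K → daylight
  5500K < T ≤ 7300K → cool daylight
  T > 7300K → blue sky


Temperature: 8510K
8510K > 7300K → blue sky
Classification: blue sky


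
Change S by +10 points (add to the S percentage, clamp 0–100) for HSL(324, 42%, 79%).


Original S = 42%
Adjustment = +10 percentage points
New S = 42 + (10) = 52
Clamp to [0, 100] → 52
= HSL(324°, 52%, 79%)


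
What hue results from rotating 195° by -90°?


New hue = (H + rotation) mod 360
New hue = (195 -90) mod 360
= 105 mod 360
= 105°


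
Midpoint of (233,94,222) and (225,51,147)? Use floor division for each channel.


Midpoint: each channel = ⌊(C₁+C₂)/2⌋
R: ⌊(233+225)/2⌋ = 229
G: ⌊(94+51)/2⌋ = 72
B: ⌊(222+147)/2⌋ = 184
= RGB(229, 72, 184)


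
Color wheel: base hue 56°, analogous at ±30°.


Base hue: 56°
Left analog: (56 - 30) mod 360 = 26°
Right analog: (56 + 30) mod 360 = 86°
Analogous hues = 26° and 86°


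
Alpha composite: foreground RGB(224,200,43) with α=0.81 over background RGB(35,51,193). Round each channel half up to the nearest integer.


C = α×F + (1-α)×B, with 1-α = 0.19
R: 0.81×224 + 0.19×35 = 181.44 + 6.65 = 188.09 → 188
G: 0.81×200 + 0.19×51 = 162.00 + 9.69 = 171.69 → 172
B: 0.81×43 + 0.19×193 = 34.83 + 36.67 = 71.50 → 72
= RGB(188, 172, 72)


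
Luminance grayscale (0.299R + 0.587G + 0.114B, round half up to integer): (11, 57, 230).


Gray = 0.299×R + 0.587×G + 0.114×B
Gray = 0.299×11 + 0.587×57 + 0.114×230
Gray = 3.289 + 33.459 + 26.220
Gray = 62.968 → round half up → 63
Gray = 63


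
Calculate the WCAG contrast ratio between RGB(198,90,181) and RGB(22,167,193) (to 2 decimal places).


Linearize each sRGB channel c=v/255: c/12.92 if c ≤ 0.04045 else ((c+0.055)/1.055)^2.4
L = 0.2126×R_lin + 0.7152×G_lin + 0.0722×B_lin
Color 1 (198,90,181):
  R=198: 198/255≈0.7765 > 0.04045 → ((0.7765+0.055)/1.055)^2.4 ≈ 0.56471
  G=90: 90/255≈0.3529 > 0.04045 → ((0.3529+0.055)/1.055)^2.4 ≈ 0.10224
  B=181: 181/255≈0.7098 > 0.04045 → ((0.7098+0.055)/1.055)^2.4 ≈ 0.46208
  L1 = 0.2126×0.56471 + 0.7152×0.10224 + 0.0722×0.46208 ≈ 0.22654
Color 2 (22,167,193):
  R=22: 22/255≈0.0863 > 0.04045 → ((0.0863+0.055)/1.055)^2.4 ≈ 0.00802
  G=167: 167/255≈0.6549 > 0.04045 → ((0.6549+0.055)/1.055)^2.4 ≈ 0.38643
  B=193: 193/255≈0.7569 > 0.04045 → ((0.7569+0.055)/1.055)^2.4 ≈ 0.53328
  L2 = 0.2126×0.00802 + 0.7152×0.38643 + 0.0722×0.53328 ≈ 0.31658
Lighter = 0.31658, Darker = 0.22654
Ratio = (L_lighter + 0.05) / (L_darker + 0.05)
Ratio = (0.31658 + 0.05) / (0.22654 + 0.05) = 0.36658 / 0.27654 ≈ 1.3256
Ratio ≈ 1.33:1


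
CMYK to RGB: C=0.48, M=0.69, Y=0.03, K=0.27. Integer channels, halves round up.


R = 255 × (1-C) × (1-K) = 255 × 0.52 × 0.73 = 96.798 → 97
G = 255 × (1-M) × (1-K) = 255 × 0.31 × 0.73 = 57.7065 → 58
B = 255 × (1-Y) × (1-K) = 255 × 0.97 × 0.73 = 180.5655 → 181
= RGB(97, 58, 181)


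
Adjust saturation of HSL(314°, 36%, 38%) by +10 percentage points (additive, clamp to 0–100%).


Original S = 36%
Adjustment = +10 percentage points
New S = 36 + (10) = 46
Clamp to [0, 100] → 46
= HSL(314°, 46%, 38%)


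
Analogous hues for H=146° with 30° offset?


Base hue: 146°
Left analog: (146 - 30) mod 360 = 116°
Right analog: (146 + 30) mod 360 = 176°
Analogous hues = 116° and 176°


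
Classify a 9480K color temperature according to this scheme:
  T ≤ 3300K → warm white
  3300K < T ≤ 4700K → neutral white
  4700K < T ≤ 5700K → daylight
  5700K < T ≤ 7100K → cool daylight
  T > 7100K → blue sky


Temperature: 9480K
9480K > 7100K → blue sky
Classification: blue sky


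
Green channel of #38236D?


Color: #38236D
R = 38 = 56
G = 23 = 35
B = 6D = 109
Green = 35


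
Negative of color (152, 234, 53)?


Invert: (255-R, 255-G, 255-B)
R: 255-152 = 103
G: 255-234 = 21
B: 255-53 = 202
= RGB(103, 21, 202)


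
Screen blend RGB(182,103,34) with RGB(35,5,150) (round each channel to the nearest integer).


Screen: C = 255 - (255-A)×(255-B)/255, rounded to nearest integer
R: 255 - (255-182)×(255-35)/255 = 255 - 16060/255 ≈ 255 - 62.980 = 192.020 → 192
G: 255 - (255-103)×(255-5)/255 = 255 - 38000/255 ≈ 255 - 149.020 = 105.980 → 106
B: 255 - (255-34)×(255-150)/255 = 255 - 23205/255 ≈ 255 - 91.000 = 164.000 → 164
= RGB(192, 106, 164)


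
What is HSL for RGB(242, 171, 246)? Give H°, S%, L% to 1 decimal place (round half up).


Normalize: R'=242/255≈0.9490, G'=171/255≈0.6706, B'=246/255≈0.9647
Max=246/255, Min=171/255, Δ=Max-Min=75/255
L = (Max+Min)/2 = (246+171)/510 = 417/510 = 0.81764… → L = 81.8%
L > 0.5 → S = Δ/(2-Max-Min) = 75/(510-246-171) = 75/93 = 0.80645… → S = 80.6%
(the 1/255 factors cancel in S and H, so raw channel differences can be used)
Max is B' → H = 60 × ((R-G)/Δ + 4) = 60 × ((242-171)/75 + 4)
  71/75 + 4 = 0.9466… + 4 = 4.9466…
  H = 60 × 4.9466… = 296.8° → H = 296.8°
= HSL(296.8°, 80.6%, 81.8%)


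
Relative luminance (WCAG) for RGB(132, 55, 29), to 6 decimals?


Linearize each channel (sRGB transfer function): c = v/255; c_lin = c/12.92 if c ≤ 0.04045, else ((c+0.055)/1.055)^2.4
  R: 132/255 ≈ 0.517647 > 0.04045 → ((0.517647+0.055)/1.055)^2.4 ≈ 0.230740
  G: 55/255 ≈ 0.215686 > 0.04045 → ((0.215686+0.055)/1.055)^2.4 ≈ 0.038204
  B: 29/255 ≈ 0.113725 > 0.04045 → ((0.113725+0.055)/1.055)^2.4 ≈ 0.012286
R_lin = 0.230740, G_lin = 0.038204, B_lin = 0.012286
L = 0.2126×R + 0.7152×G + 0.0722×B
L = 0.2126×0.230740 + 0.7152×0.038204 + 0.0722×0.012286
L ≈ 0.077266


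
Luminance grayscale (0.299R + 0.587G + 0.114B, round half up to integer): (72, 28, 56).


Gray = 0.299×R + 0.587×G + 0.114×B
Gray = 0.299×72 + 0.587×28 + 0.114×56
Gray = 21.528 + 16.436 + 6.384
Gray = 44.348 → round half up → 44
Gray = 44


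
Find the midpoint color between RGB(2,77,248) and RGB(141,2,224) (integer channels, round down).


Midpoint: each channel = ⌊(C₁+C₂)/2⌋
R: ⌊(2+141)/2⌋ = 71
G: ⌊(77+2)/2⌋ = 39
B: ⌊(248+224)/2⌋ = 236
= RGB(71, 39, 236)


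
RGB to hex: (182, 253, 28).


R = 182 → B6 (hex)
G = 253 → FD (hex)
B = 28 → 1C (hex)
Hex = #B6FD1C


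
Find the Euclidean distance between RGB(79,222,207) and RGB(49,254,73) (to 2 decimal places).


d = √[(R₁-R₂)² + (G₁-G₂)² + (B₁-B₂)²]
d = √[(79-49)² + (222-254)² + (207-73)²]
d = √[900 + 1024 + 17956]
d = √19880
d ≈ 141.00


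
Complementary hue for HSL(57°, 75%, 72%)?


Complement = opposite side of color wheel = hue + 180°
H' = (57 + 180) mod 360 = 237°
S and L unchanged.
= HSL(237°, 75%, 72%)


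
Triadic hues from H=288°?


Triadic: equally spaced at 120° intervals
H1 = 288°
H2 = (288 + 120) mod 360 = 48°
H3 = (288 + 240) mod 360 = 168°
Triadic = 288°, 48°, 168°


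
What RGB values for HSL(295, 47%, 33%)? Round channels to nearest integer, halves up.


H=295°, S=0.47, L=0.33
C = (1-|2L-1|)×S = (1-|-0.34|)×0.47 = 0.3102
H' = H/60 = 295/60 ≈ 4.9167; X = C×(1-|H' mod 2 - 1|) = 0.28435
m = L - C/2 = 0.33 - 0.1551 = 0.1749
Sector ⌊H'⌋ = 4 → (R',G',B') = (0.28435, 0.0, 0.3102)
RGB = ((R'+m)×255, (G'+m)×255, (B'+m)×255) = (117.10875, 44.5995, 123.7005)
Round half up → RGB(117, 45, 124)


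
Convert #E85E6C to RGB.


E8 → 232 (R)
5E → 94 (G)
6C → 108 (B)
= RGB(232, 94, 108)


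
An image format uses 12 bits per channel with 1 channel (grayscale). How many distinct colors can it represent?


Total bits = 12 bits/channel × 1 channels = 12 bits
Distinct colors = 2^12
= 4,096 colors


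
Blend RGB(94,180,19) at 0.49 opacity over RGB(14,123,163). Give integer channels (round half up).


C = α×F + (1-α)×B, with 1-α = 0.51
R: 0.49×94 + 0.51×14 = 46.06 + 7.14 = 53.20 → 53
G: 0.49×180 + 0.51×123 = 88.20 + 62.73 = 150.93 → 151
B: 0.49×19 + 0.51×163 = 9.31 + 83.13 = 92.44 → 92
= RGB(53, 151, 92)


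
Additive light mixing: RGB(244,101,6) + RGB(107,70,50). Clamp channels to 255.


Additive: each channel = min(255, C₁+C₂)
R: 244+107 = 351 → 255
G: 101+70 = 171 → 171
B: 6+50 = 56 → 56
= RGB(255, 171, 56)


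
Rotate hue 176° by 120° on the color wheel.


New hue = (H + rotation) mod 360
New hue = (176 + 120) mod 360
= 296 mod 360
= 296°


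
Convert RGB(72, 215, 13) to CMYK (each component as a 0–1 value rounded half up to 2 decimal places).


R'=72/255≈0.2824, G'=215/255≈0.8431, B'=13/255≈0.0510
K = 1 - max(R',G',B') = 1 - 215/255 = 40/255 = 0.15686… → 0.16
(1-R'-K)/(1-K) simplifies to (max-R)/max with max = 215:
C = (215-72)/215 = 143/215 = 0.66511… → 0.67
M = (215-215)/215 = 0/215 = 0 → 0.00
Y = (215-13)/215 = 202/215 = 0.93953… → 0.94
= CMYK(0.67, 0.00, 0.94, 0.16)


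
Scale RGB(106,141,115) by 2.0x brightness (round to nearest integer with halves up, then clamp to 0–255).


Multiply each channel by 2.0, round half up, clamp to [0, 255]
R: 106×2.0 = 212
G: 141×2.0 = 282 → clamp → 255
B: 115×2.0 = 230
= RGB(212, 255, 230)


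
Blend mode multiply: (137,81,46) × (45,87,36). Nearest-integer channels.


Multiply: C = A×B/255, rounded to nearest integer
R: 137×45/255 = 6165/255 ≈ 24.176 → 24
G: 81×87/255 = 7047/255 ≈ 27.635 → 28
B: 46×36/255 = 1656/255 ≈ 6.494 → 6
= RGB(24, 28, 6)


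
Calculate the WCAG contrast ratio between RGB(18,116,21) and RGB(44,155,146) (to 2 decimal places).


Linearize each sRGB channel c=v/255: c/12.92 if c ≤ 0.04045 else ((c+0.055)/1.055)^2.4
L = 0.2126×R_lin + 0.7152×G_lin + 0.0722×B_lin
Color 1 (18,116,21):
  R=18: 18/255≈0.0706 > 0.04045 → ((0.0706+0.055)/1.055)^2.4 ≈ 0.00605
  G=116: 116/255≈0.4549 > 0.04045 → ((0.4549+0.055)/1.055)^2.4 ≈ 0.17465
  B=21: 21/255≈0.0824 > 0.04045 → ((0.0824+0.055)/1.055)^2.4 ≈ 0.00750
  L1 = 0.2126×0.00605 + 0.7152×0.17465 + 0.0722×0.00750 ≈ 0.12674
Color 2 (44,155,146):
  R=44: 44/255≈0.1725 > 0.04045 → ((0.1725+0.055)/1.055)^2.4 ≈ 0.02519
  G=155: 155/255≈0.6078 > 0.04045 → ((0.6078+0.055)/1.055)^2.4 ≈ 0.32778
  B=146: 146/255≈0.5725 > 0.04045 → ((0.5725+0.055)/1.055)^2.4 ≈ 0.28744
  L2 = 0.2126×0.02519 + 0.7152×0.32778 + 0.0722×0.28744 ≈ 0.26053
Lighter = 0.26053, Darker = 0.12674
Ratio = (L_lighter + 0.05) / (L_darker + 0.05)
Ratio = (0.26053 + 0.05) / (0.12674 + 0.05) = 0.31053 / 0.17674 ≈ 1.7571
Ratio ≈ 1.76:1


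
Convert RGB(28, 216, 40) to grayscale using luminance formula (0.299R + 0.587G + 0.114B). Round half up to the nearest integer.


Gray = 0.299×R + 0.587×G + 0.114×B
Gray = 0.299×28 + 0.587×216 + 0.114×40
Gray = 8.372 + 126.792 + 4.560
Gray = 139.724 → round half up → 140
Gray = 140


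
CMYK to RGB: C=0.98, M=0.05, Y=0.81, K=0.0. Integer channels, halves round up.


R = 255 × (1-C) × (1-K) = 255 × 0.02 × 1.00 = 5.1 → 5
G = 255 × (1-M) × (1-K) = 255 × 0.95 × 1.00 = 242.25 → 242
B = 255 × (1-Y) × (1-K) = 255 × 0.19 × 1.00 = 48.45 → 48
= RGB(5, 242, 48)


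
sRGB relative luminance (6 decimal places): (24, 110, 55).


Linearize each channel (sRGB transfer function): c = v/255; c_lin = c/12.92 if c ≤ 0.04045, else ((c+0.055)/1.055)^2.4
  R: 24/255 ≈ 0.094118 > 0.04045 → ((0.094118+0.055)/1.055)^2.4 ≈ 0.009134
  G: 110/255 ≈ 0.431373 > 0.04045 → ((0.431373+0.055)/1.055)^2.4 ≈ 0.155926
  B: 55/255 ≈ 0.215686 > 0.04045 → ((0.215686+0.055)/1.055)^2.4 ≈ 0.038204
R_lin = 0.009134, G_lin = 0.155926, B_lin = 0.038204
L = 0.2126×R + 0.7152×G + 0.0722×B
L = 0.2126×0.009134 + 0.7152×0.155926 + 0.0722×0.038204
L ≈ 0.116219


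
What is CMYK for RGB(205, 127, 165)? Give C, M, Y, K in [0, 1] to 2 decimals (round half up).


R'=205/255≈0.8039, G'=127/255≈0.4980, B'=165/255≈0.6471
K = 1 - max(R',G',B') = 1 - 205/255 = 50/255 = 0.19607… → 0.20
(1-R'-K)/(1-K) simplifies to (max-R)/max with max = 205:
C = (205-205)/205 = 0/205 = 0 → 0.00
M = (205-127)/205 = 78/205 = 0.38048… → 0.38
Y = (205-165)/205 = 40/205 = 0.19512… → 0.20
= CMYK(0.00, 0.38, 0.20, 0.20)


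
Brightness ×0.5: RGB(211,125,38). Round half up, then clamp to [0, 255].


Multiply each channel by 0.5, round half up, clamp to [0, 255]
R: 211×0.5 = 105.5 → round → 106
G: 125×0.5 = 62.5 → round → 63
B: 38×0.5 = 19
= RGB(106, 63, 19)


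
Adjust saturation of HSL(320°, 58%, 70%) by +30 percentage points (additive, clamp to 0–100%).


Original S = 58%
Adjustment = +30 percentage points
New S = 58 + (30) = 88
Clamp to [0, 100] → 88
= HSL(320°, 88%, 70%)


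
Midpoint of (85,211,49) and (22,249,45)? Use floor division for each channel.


Midpoint: each channel = ⌊(C₁+C₂)/2⌋
R: ⌊(85+22)/2⌋ = 53
G: ⌊(211+249)/2⌋ = 230
B: ⌊(49+45)/2⌋ = 47
= RGB(53, 230, 47)


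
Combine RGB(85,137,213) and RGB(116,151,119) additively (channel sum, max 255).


Additive: each channel = min(255, C₁+C₂)
R: 85+116 = 201 → 201
G: 137+151 = 288 → 255
B: 213+119 = 332 → 255
= RGB(201, 255, 255)


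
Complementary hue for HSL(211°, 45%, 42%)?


Complement = opposite side of color wheel = hue + 180°
H' = (211 + 180) mod 360 = 31°
S and L unchanged.
= HSL(31°, 45%, 42%)


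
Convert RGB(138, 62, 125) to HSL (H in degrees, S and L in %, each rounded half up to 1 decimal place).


Normalize: R'=138/255≈0.5412, G'=62/255≈0.2431, B'=125/255≈0.4902
Max=138/255, Min=62/255, Δ=Max-Min=76/255
L = (Max+Min)/2 = (138+62)/510 = 200/510 = 0.39215… → L = 39.2%
L ≤ 0.5 → S = Δ/(Max+Min) = 76/(138+62) = 76/200 = 0.38 → S = 38.0%
(the 1/255 factors cancel in S and H, so raw channel differences can be used)
Max is R' → H = 60 × (((G-B)/Δ) mod 6) = 60 × (((62-125)/76) mod 6)
  (-63)/76 = -0.8289…; negative, so add 6 → 5.1710…
  H = 60 × 5.1710… = 310.263…° → H = 310.3°
= HSL(310.3°, 38.0%, 39.2%)


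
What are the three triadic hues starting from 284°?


Triadic: equally spaced at 120° intervals
H1 = 284°
H2 = (284 + 120) mod 360 = 44°
H3 = (284 + 240) mod 360 = 164°
Triadic = 284°, 44°, 164°


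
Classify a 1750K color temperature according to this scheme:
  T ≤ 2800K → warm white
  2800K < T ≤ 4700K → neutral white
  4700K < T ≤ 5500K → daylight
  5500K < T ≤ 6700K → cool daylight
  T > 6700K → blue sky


Temperature: 1750K
1750K ≤ 2800K → warm white
Classification: warm white


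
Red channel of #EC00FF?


Color: #EC00FF
R = EC = 236
G = 00 = 0
B = FF = 255
Red = 236


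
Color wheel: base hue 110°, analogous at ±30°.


Base hue: 110°
Left analog: (110 - 30) mod 360 = 80°
Right analog: (110 + 30) mod 360 = 140°
Analogous hues = 80° and 140°


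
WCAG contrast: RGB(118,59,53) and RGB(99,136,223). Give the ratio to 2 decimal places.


Linearize each sRGB channel c=v/255: c/12.92 if c ≤ 0.04045 else ((c+0.055)/1.055)^2.4
L = 0.2126×R_lin + 0.7152×G_lin + 0.0722×B_lin
Color 1 (118,59,53):
  R=118: 118/255≈0.4627 > 0.04045 → ((0.4627+0.055)/1.055)^2.4 ≈ 0.18116
  G=59: 59/255≈0.2314 > 0.04045 → ((0.2314+0.055)/1.055)^2.4 ≈ 0.04374
  B=53: 53/255≈0.2078 > 0.04045 → ((0.2078+0.055)/1.055)^2.4 ≈ 0.03560
  L1 = 0.2126×0.18116 + 0.7152×0.04374 + 0.0722×0.03560 ≈ 0.07237
Color 2 (99,136,223):
  R=99: 99/255≈0.3882 > 0.04045 → ((0.3882+0.055)/1.055)^2.4 ≈ 0.12477
  G=136: 136/255≈0.5333 > 0.04045 → ((0.5333+0.055)/1.055)^2.4 ≈ 0.24620
  B=223: 223/255≈0.8745 > 0.04045 → ((0.8745+0.055)/1.055)^2.4 ≈ 0.73791
  L2 = 0.2126×0.12477 + 0.7152×0.24620 + 0.0722×0.73791 ≈ 0.25589
Lighter = 0.25589, Darker = 0.07237
Ratio = (L_lighter + 0.05) / (L_darker + 0.05)
Ratio = (0.25589 + 0.05) / (0.07237 + 0.05) = 0.30589 / 0.12237 ≈ 2.4998
Ratio ≈ 2.50:1


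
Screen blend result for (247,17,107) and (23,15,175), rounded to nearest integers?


Screen: C = 255 - (255-A)×(255-B)/255, rounded to nearest integer
R: 255 - (255-247)×(255-23)/255 = 255 - 1856/255 ≈ 255 - 7.278 = 247.722 → 248
G: 255 - (255-17)×(255-15)/255 = 255 - 57120/255 ≈ 255 - 224.000 = 31.000 → 31
B: 255 - (255-107)×(255-175)/255 = 255 - 11840/255 ≈ 255 - 46.431 = 208.569 → 209
= RGB(248, 31, 209)


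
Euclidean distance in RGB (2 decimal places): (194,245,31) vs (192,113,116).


d = √[(R₁-R₂)² + (G₁-G₂)² + (B₁-B₂)²]
d = √[(194-192)² + (245-113)² + (31-116)²]
d = √[4 + 17424 + 7225]
d = √24653
d ≈ 157.01


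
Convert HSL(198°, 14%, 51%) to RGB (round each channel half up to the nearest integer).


H=198°, S=0.14, L=0.51
C = (1-|2L-1|)×S = (1-|0.02|)×0.14 = 0.1372
H' = H/60 = 198/60 ≈ 3.3000; X = C×(1-|H' mod 2 - 1|) = 0.09604
m = L - C/2 = 0.51 - 0.0686 = 0.4414
Sector ⌊H'⌋ = 3 → (R',G',B') = (0.0, 0.09604, 0.1372)
RGB = ((R'+m)×255, (G'+m)×255, (B'+m)×255) = (112.557, 137.0472, 147.543)
Round half up → RGB(113, 137, 148)


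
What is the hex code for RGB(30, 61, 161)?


R = 30 → 1E (hex)
G = 61 → 3D (hex)
B = 161 → A1 (hex)
Hex = #1E3DA1


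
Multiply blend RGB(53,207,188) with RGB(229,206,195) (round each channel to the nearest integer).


Multiply: C = A×B/255, rounded to nearest integer
R: 53×229/255 = 12137/255 ≈ 47.596 → 48
G: 207×206/255 = 42642/255 ≈ 167.224 → 167
B: 188×195/255 = 36660/255 ≈ 143.765 → 144
= RGB(48, 167, 144)


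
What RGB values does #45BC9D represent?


45 → 69 (R)
BC → 188 (G)
9D → 157 (B)
= RGB(69, 188, 157)


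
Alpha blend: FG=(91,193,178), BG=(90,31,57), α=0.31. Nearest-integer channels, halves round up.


C = α×F + (1-α)×B, with 1-α = 0.69
R: 0.31×91 + 0.69×90 = 28.21 + 62.10 = 90.31 → 90
G: 0.31×193 + 0.69×31 = 59.83 + 21.39 = 81.22 → 81
B: 0.31×178 + 0.69×57 = 55.18 + 39.33 = 94.51 → 95
= RGB(90, 81, 95)


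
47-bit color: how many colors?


Colors = 2^bits = 2^47
= 140,737,488,355,328 colors


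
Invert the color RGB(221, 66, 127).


Invert: (255-R, 255-G, 255-B)
R: 255-221 = 34
G: 255-66 = 189
B: 255-127 = 128
= RGB(34, 189, 128)


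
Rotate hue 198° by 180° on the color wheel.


New hue = (H + rotation) mod 360
New hue = (198 + 180) mod 360
= 378 mod 360
= 18°


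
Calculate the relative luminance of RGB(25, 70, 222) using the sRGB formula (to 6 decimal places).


Linearize each channel (sRGB transfer function): c = v/255; c_lin = c/12.92 if c ≤ 0.04045, else ((c+0.055)/1.055)^2.4
  R: 25/255 ≈ 0.098039 > 0.04045 → ((0.098039+0.055)/1.055)^2.4 ≈ 0.009721
  G: 70/255 ≈ 0.274510 > 0.04045 → ((0.274510+0.055)/1.055)^2.4 ≈ 0.061246
  B: 222/255 ≈ 0.870588 > 0.04045 → ((0.870588+0.055)/1.055)^2.4 ≈ 0.730461
R_lin = 0.009721, G_lin = 0.061246, B_lin = 0.730461
L = 0.2126×R + 0.7152×G + 0.0722×B
L = 0.2126×0.009721 + 0.7152×0.061246 + 0.0722×0.730461
L ≈ 0.098609


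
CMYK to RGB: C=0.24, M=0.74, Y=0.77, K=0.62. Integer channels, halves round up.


R = 255 × (1-C) × (1-K) = 255 × 0.76 × 0.38 = 73.644 → 74
G = 255 × (1-M) × (1-K) = 255 × 0.26 × 0.38 = 25.194 → 25
B = 255 × (1-Y) × (1-K) = 255 × 0.23 × 0.38 = 22.287 → 22
= RGB(74, 25, 22)


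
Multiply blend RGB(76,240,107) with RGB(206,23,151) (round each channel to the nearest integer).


Multiply: C = A×B/255, rounded to nearest integer
R: 76×206/255 = 15656/255 ≈ 61.396 → 61
G: 240×23/255 = 5520/255 ≈ 21.647 → 22
B: 107×151/255 = 16157/255 ≈ 63.361 → 63
= RGB(61, 22, 63)


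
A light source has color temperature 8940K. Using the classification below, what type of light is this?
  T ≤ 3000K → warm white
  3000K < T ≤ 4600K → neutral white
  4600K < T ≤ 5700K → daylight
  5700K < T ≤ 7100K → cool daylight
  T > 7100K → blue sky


Temperature: 8940K
8940K > 7100K → blue sky
Classification: blue sky


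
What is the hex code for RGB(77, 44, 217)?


R = 77 → 4D (hex)
G = 44 → 2C (hex)
B = 217 → D9 (hex)
Hex = #4D2CD9


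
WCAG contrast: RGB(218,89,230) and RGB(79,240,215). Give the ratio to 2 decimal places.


Linearize each sRGB channel c=v/255: c/12.92 if c ≤ 0.04045 else ((c+0.055)/1.055)^2.4
L = 0.2126×R_lin + 0.7152×G_lin + 0.0722×B_lin
Color 1 (218,89,230):
  R=218: 218/255≈0.8549 > 0.04045 → ((0.8549+0.055)/1.055)^2.4 ≈ 0.70110
  G=89: 89/255≈0.3490 > 0.04045 → ((0.3490+0.055)/1.055)^2.4 ≈ 0.09990
  B=230: 230/255≈0.9020 > 0.04045 → ((0.9020+0.055)/1.055)^2.4 ≈ 0.79130
  L1 = 0.2126×0.70110 + 0.7152×0.09990 + 0.0722×0.79130 ≈ 0.27763
Color 2 (79,240,215):
  R=79: 79/255≈0.3098 > 0.04045 → ((0.3098+0.055)/1.055)^2.4 ≈ 0.07819
  G=240: 240/255≈0.9412 > 0.04045 → ((0.9412+0.055)/1.055)^2.4 ≈ 0.87137
  B=215: 215/255≈0.8431 > 0.04045 → ((0.8431+0.055)/1.055)^2.4 ≈ 0.67954
  L2 = 0.2126×0.07819 + 0.7152×0.87137 + 0.0722×0.67954 ≈ 0.68889
Lighter = 0.68889, Darker = 0.27763
Ratio = (L_lighter + 0.05) / (L_darker + 0.05)
Ratio = (0.68889 + 0.05) / (0.27763 + 0.05) = 0.73889 / 0.32763 ≈ 2.2552
Ratio ≈ 2.26:1


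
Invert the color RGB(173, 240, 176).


Invert: (255-R, 255-G, 255-B)
R: 255-173 = 82
G: 255-240 = 15
B: 255-176 = 79
= RGB(82, 15, 79)


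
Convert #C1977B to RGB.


C1 → 193 (R)
97 → 151 (G)
7B → 123 (B)
= RGB(193, 151, 123)


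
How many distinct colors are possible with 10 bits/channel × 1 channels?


Total bits = 10 bits/channel × 1 channels = 10 bits
Distinct colors = 2^10
= 1,024 colors


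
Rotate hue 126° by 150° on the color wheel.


New hue = (H + rotation) mod 360
New hue = (126 + 150) mod 360
= 276 mod 360
= 276°


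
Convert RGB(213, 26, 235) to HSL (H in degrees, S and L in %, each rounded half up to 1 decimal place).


Normalize: R'=213/255≈0.8353, G'=26/255≈0.1020, B'=235/255≈0.9216
Max=235/255, Min=26/255, Δ=Max-Min=209/255
L = (Max+Min)/2 = (235+26)/510 = 261/510 = 0.51176… → L = 51.2%
L > 0.5 → S = Δ/(2-Max-Min) = 209/(510-235-26) = 209/249 = 0.83935… → S = 83.9%
(the 1/255 factors cancel in S and H, so raw channel differences can be used)
Max is B' → H = 60 × ((R-G)/Δ + 4) = 60 × ((213-26)/209 + 4)
  187/209 + 4 = 0.8947… + 4 = 4.8947…
  H = 60 × 4.8947… = 293.684…° → H = 293.7°
= HSL(293.7°, 83.9%, 51.2%)


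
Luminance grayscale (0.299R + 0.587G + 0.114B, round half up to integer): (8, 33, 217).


Gray = 0.299×R + 0.587×G + 0.114×B
Gray = 0.299×8 + 0.587×33 + 0.114×217
Gray = 2.392 + 19.371 + 24.738
Gray = 46.501 → round half up → 47
Gray = 47


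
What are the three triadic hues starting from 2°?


Triadic: equally spaced at 120° intervals
H1 = 2°
H2 = (2 + 120) mod 360 = 122°
H3 = (2 + 240) mod 360 = 242°
Triadic = 2°, 122°, 242°


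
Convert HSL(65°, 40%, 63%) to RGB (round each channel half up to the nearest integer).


H=65°, S=0.40, L=0.63
C = (1-|2L-1|)×S = (1-|0.26|)×0.40 = 0.296
H' = H/60 = 65/60 ≈ 1.0833; X = C×(1-|H' mod 2 - 1|) ≈ 0.2713
m = L - C/2 = 0.63 - 0.148 = 0.482
Sector ⌊H'⌋ = 1 → (R',G',B') = (≈0.2713, 0.296, 0.0)
RGB = ((R'+m)×255, (G'+m)×255, (B'+m)×255) = (192.1, 198.39, 122.91)
Round half up → RGB(192, 198, 123)


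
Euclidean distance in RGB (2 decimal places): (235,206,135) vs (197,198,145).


d = √[(R₁-R₂)² + (G₁-G₂)² + (B₁-B₂)²]
d = √[(235-197)² + (206-198)² + (135-145)²]
d = √[1444 + 64 + 100]
d = √1608
d ≈ 40.10


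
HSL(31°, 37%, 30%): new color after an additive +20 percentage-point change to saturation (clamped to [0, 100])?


Original S = 37%
Adjustment = +20 percentage points
New S = 37 + (20) = 57
Clamp to [0, 100] → 57
= HSL(31°, 57%, 30%)


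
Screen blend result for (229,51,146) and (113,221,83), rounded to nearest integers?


Screen: C = 255 - (255-A)×(255-B)/255, rounded to nearest integer
R: 255 - (255-229)×(255-113)/255 = 255 - 3692/255 ≈ 255 - 14.478 = 240.522 → 241
G: 255 - (255-51)×(255-221)/255 = 255 - 6936/255 ≈ 255 - 27.200 = 227.800 → 228
B: 255 - (255-146)×(255-83)/255 = 255 - 18748/255 ≈ 255 - 73.522 = 181.478 → 181
= RGB(241, 228, 181)


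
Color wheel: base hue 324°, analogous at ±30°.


Base hue: 324°
Left analog: (324 - 30) mod 360 = 294°
Right analog: (324 + 30) mod 360 = 354°
Analogous hues = 294° and 354°


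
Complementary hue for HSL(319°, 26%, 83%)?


Complement = opposite side of color wheel = hue + 180°
H' = (319 + 180) mod 360 = 139°
S and L unchanged.
= HSL(139°, 26%, 83%)


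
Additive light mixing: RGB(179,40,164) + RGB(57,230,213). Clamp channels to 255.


Additive: each channel = min(255, C₁+C₂)
R: 179+57 = 236 → 236
G: 40+230 = 270 → 255
B: 164+213 = 377 → 255
= RGB(236, 255, 255)


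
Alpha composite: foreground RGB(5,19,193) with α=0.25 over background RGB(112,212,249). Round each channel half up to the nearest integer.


C = α×F + (1-α)×B, with 1-α = 0.75
R: 0.25×5 + 0.75×112 = 1.25 + 84.00 = 85.25 → 85
G: 0.25×19 + 0.75×212 = 4.75 + 159.00 = 163.75 → 164
B: 0.25×193 + 0.75×249 = 48.25 + 186.75 = 235.00 → 235
= RGB(85, 164, 235)


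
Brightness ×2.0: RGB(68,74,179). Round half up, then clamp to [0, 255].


Multiply each channel by 2.0, round half up, clamp to [0, 255]
R: 68×2.0 = 136
G: 74×2.0 = 148
B: 179×2.0 = 358 → clamp → 255
= RGB(136, 148, 255)


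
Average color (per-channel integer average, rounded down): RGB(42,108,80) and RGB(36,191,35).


Midpoint: each channel = ⌊(C₁+C₂)/2⌋
R: ⌊(42+36)/2⌋ = 39
G: ⌊(108+191)/2⌋ = 149
B: ⌊(80+35)/2⌋ = 57
= RGB(39, 149, 57)


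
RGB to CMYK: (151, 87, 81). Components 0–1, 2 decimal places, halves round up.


R'=151/255≈0.5922, G'=87/255≈0.3412, B'=81/255≈0.3176
K = 1 - max(R',G',B') = 1 - 151/255 = 104/255 = 0.40784… → 0.41
(1-R'-K)/(1-K) simplifies to (max-R)/max with max = 151:
C = (151-151)/151 = 0/151 = 0 → 0.00
M = (151-87)/151 = 64/151 = 0.42384… → 0.42
Y = (151-81)/151 = 70/151 = 0.46357… → 0.46
= CMYK(0.00, 0.42, 0.46, 0.41)


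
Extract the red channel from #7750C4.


Color: #7750C4
R = 77 = 119
G = 50 = 80
B = C4 = 196
Red = 119


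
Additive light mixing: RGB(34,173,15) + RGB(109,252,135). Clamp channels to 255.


Additive: each channel = min(255, C₁+C₂)
R: 34+109 = 143 → 143
G: 173+252 = 425 → 255
B: 15+135 = 150 → 150
= RGB(143, 255, 150)


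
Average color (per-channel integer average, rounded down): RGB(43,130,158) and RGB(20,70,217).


Midpoint: each channel = ⌊(C₁+C₂)/2⌋
R: ⌊(43+20)/2⌋ = 31
G: ⌊(130+70)/2⌋ = 100
B: ⌊(158+217)/2⌋ = 187
= RGB(31, 100, 187)


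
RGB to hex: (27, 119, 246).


R = 27 → 1B (hex)
G = 119 → 77 (hex)
B = 246 → F6 (hex)
Hex = #1B77F6


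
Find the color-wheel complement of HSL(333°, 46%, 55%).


Complement = opposite side of color wheel = hue + 180°
H' = (333 + 180) mod 360 = 153°
S and L unchanged.
= HSL(153°, 46%, 55%)


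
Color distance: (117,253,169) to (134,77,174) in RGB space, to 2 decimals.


d = √[(R₁-R₂)² + (G₁-G₂)² + (B₁-B₂)²]
d = √[(117-134)² + (253-77)² + (169-174)²]
d = √[289 + 30976 + 25]
d = √31290
d ≈ 176.89


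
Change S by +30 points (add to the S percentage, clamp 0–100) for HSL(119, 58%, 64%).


Original S = 58%
Adjustment = +30 percentage points
New S = 58 + (30) = 88
Clamp to [0, 100] → 88
= HSL(119°, 88%, 64%)


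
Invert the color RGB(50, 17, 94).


Invert: (255-R, 255-G, 255-B)
R: 255-50 = 205
G: 255-17 = 238
B: 255-94 = 161
= RGB(205, 238, 161)


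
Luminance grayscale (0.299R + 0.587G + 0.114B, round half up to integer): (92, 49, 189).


Gray = 0.299×R + 0.587×G + 0.114×B
Gray = 0.299×92 + 0.587×49 + 0.114×189
Gray = 27.508 + 28.763 + 21.546
Gray = 77.817 → round half up → 78
Gray = 78


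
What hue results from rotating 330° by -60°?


New hue = (H + rotation) mod 360
New hue = (330 -60) mod 360
= 270 mod 360
= 270°


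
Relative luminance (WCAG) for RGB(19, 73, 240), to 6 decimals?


Linearize each channel (sRGB transfer function): c = v/255; c_lin = c/12.92 if c ≤ 0.04045, else ((c+0.055)/1.055)^2.4
  R: 19/255 ≈ 0.074510 > 0.04045 → ((0.074510+0.055)/1.055)^2.4 ≈ 0.006512
  G: 73/255 ≈ 0.286275 > 0.04045 → ((0.286275+0.055)/1.055)^2.4 ≈ 0.066626
  B: 240/255 ≈ 0.941176 > 0.04045 → ((0.941176+0.055)/1.055)^2.4 ≈ 0.871367
R_lin = 0.006512, G_lin = 0.066626, B_lin = 0.871367
L = 0.2126×R + 0.7152×G + 0.0722×B
L = 0.2126×0.006512 + 0.7152×0.066626 + 0.0722×0.871367
L ≈ 0.111948


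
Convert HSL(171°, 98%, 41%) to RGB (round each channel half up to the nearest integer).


H=171°, S=0.98, L=0.41
C = (1-|2L-1|)×S = (1-|-0.18|)×0.98 = 0.8036
H' = H/60 = 171/60 ≈ 2.8500; X = C×(1-|H' mod 2 - 1|) = 0.68306
m = L - C/2 = 0.41 - 0.4018 = 0.0082
Sector ⌊H'⌋ = 2 → (R',G',B') = (0.0, 0.8036, 0.68306)
RGB = ((R'+m)×255, (G'+m)×255, (B'+m)×255) = (2.091, 207.009, 176.2713)
Round half up → RGB(2, 207, 176)


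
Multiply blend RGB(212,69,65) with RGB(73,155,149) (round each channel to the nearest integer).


Multiply: C = A×B/255, rounded to nearest integer
R: 212×73/255 = 15476/255 ≈ 60.690 → 61
G: 69×155/255 = 10695/255 ≈ 41.941 → 42
B: 65×149/255 = 9685/255 ≈ 37.980 → 38
= RGB(61, 42, 38)


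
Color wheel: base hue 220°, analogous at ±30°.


Base hue: 220°
Left analog: (220 - 30) mod 360 = 190°
Right analog: (220 + 30) mod 360 = 250°
Analogous hues = 190° and 250°


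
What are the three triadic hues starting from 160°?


Triadic: equally spaced at 120° intervals
H1 = 160°
H2 = (160 + 120) mod 360 = 280°
H3 = (160 + 240) mod 360 = 40°
Triadic = 160°, 280°, 40°


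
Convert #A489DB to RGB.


A4 → 164 (R)
89 → 137 (G)
DB → 219 (B)
= RGB(164, 137, 219)


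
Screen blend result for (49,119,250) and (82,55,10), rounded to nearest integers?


Screen: C = 255 - (255-A)×(255-B)/255, rounded to nearest integer
R: 255 - (255-49)×(255-82)/255 = 255 - 35638/255 ≈ 255 - 139.757 = 115.243 → 115
G: 255 - (255-119)×(255-55)/255 = 255 - 27200/255 ≈ 255 - 106.667 = 148.333 → 148
B: 255 - (255-250)×(255-10)/255 = 255 - 1225/255 ≈ 255 - 4.804 = 250.196 → 250
= RGB(115, 148, 250)


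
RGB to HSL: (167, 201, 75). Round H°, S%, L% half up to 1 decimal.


Normalize: R'=167/255≈0.6549, G'=201/255≈0.7882, B'=75/255≈0.2941
Max=201/255, Min=75/255, Δ=Max-Min=126/255
L = (Max+Min)/2 = (201+75)/510 = 276/510 = 0.54117… → L = 54.1%
L > 0.5 → S = Δ/(2-Max-Min) = 126/(510-201-75) = 126/234 = 0.53846… → S = 53.8%
(the 1/255 factors cancel in S and H, so raw channel differences can be used)
Max is G' → H = 60 × ((B-R)/Δ + 2) = 60 × ((75-167)/126 + 2)
  -92/126 + 2 = -0.7301… + 2 = 1.2698…
  H = 60 × 1.2698… = 76.190…° → H = 76.2°
= HSL(76.2°, 53.8%, 54.1%)


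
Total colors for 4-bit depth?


Colors = 2^bits = 2^4
= 16 colors


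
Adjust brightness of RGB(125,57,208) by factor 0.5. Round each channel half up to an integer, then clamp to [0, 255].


Multiply each channel by 0.5, round half up, clamp to [0, 255]
R: 125×0.5 = 62.5 → round → 63
G: 57×0.5 = 28.5 → round → 29
B: 208×0.5 = 104
= RGB(63, 29, 104)


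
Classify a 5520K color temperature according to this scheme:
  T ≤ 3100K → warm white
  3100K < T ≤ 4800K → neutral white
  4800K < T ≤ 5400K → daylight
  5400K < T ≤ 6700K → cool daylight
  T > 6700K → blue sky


Temperature: 5520K
5400K < 5520K ≤ 6700K → cool daylight
Classification: cool daylight


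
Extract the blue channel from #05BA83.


Color: #05BA83
R = 05 = 5
G = BA = 186
B = 83 = 131
Blue = 131


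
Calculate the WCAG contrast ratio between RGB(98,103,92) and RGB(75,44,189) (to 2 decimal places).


Linearize each sRGB channel c=v/255: c/12.92 if c ≤ 0.04045 else ((c+0.055)/1.055)^2.4
L = 0.2126×R_lin + 0.7152×G_lin + 0.0722×B_lin
Color 1 (98,103,92):
  R=98: 98/255≈0.3843 > 0.04045 → ((0.3843+0.055)/1.055)^2.4 ≈ 0.12214
  G=103: 103/255≈0.4039 > 0.04045 → ((0.4039+0.055)/1.055)^2.4 ≈ 0.13563
  B=92: 92/255≈0.3608 > 0.04045 → ((0.3608+0.055)/1.055)^2.4 ≈ 0.10702
  L1 = 0.2126×0.12214 + 0.7152×0.13563 + 0.0722×0.10702 ≈ 0.13070
Color 2 (75,44,189):
  R=75: 75/255≈0.2941 > 0.04045 → ((0.2941+0.055)/1.055)^2.4 ≈ 0.07036
  G=44: 44/255≈0.1725 > 0.04045 → ((0.1725+0.055)/1.055)^2.4 ≈ 0.02519
  B=189: 189/255≈0.7412 > 0.04045 → ((0.7412+0.055)/1.055)^2.4 ≈ 0.50888
  L2 = 0.2126×0.07036 + 0.7152×0.02519 + 0.0722×0.50888 ≈ 0.06971
Lighter = 0.13070, Darker = 0.06971
Ratio = (L_lighter + 0.05) / (L_darker + 0.05)
Ratio = (0.13070 + 0.05) / (0.06971 + 0.05) = 0.18070 / 0.11971 ≈ 1.5094
Ratio ≈ 1.51:1


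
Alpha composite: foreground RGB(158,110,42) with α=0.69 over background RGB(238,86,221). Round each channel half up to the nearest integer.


C = α×F + (1-α)×B, with 1-α = 0.31
R: 0.69×158 + 0.31×238 = 109.02 + 73.78 = 182.80 → 183
G: 0.69×110 + 0.31×86 = 75.90 + 26.66 = 102.56 → 103
B: 0.69×42 + 0.31×221 = 28.98 + 68.51 = 97.49 → 97
= RGB(183, 103, 97)


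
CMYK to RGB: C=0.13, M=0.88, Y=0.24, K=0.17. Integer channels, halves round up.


R = 255 × (1-C) × (1-K) = 255 × 0.87 × 0.83 = 184.1355 → 184
G = 255 × (1-M) × (1-K) = 255 × 0.12 × 0.83 = 25.398 → 25
B = 255 × (1-Y) × (1-K) = 255 × 0.76 × 0.83 = 160.854 → 161
= RGB(184, 25, 161)


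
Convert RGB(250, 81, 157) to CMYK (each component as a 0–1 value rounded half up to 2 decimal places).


R'=250/255≈0.9804, G'=81/255≈0.3176, B'=157/255≈0.6157
K = 1 - max(R',G',B') = 1 - 250/255 = 5/255 = 0.01960… → 0.02
(1-R'-K)/(1-K) simplifies to (max-R)/max with max = 250:
C = (250-250)/250 = 0/250 = 0 → 0.00
M = (250-81)/250 = 169/250 = 0.676 → 0.68
Y = (250-157)/250 = 93/250 = 0.372 → 0.37
= CMYK(0.00, 0.68, 0.37, 0.02)


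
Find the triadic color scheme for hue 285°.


Triadic: equally spaced at 120° intervals
H1 = 285°
H2 = (285 + 120) mod 360 = 45°
H3 = (285 + 240) mod 360 = 165°
Triadic = 285°, 45°, 165°


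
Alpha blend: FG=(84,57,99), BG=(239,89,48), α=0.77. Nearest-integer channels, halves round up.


C = α×F + (1-α)×B, with 1-α = 0.23
R: 0.77×84 + 0.23×239 = 64.68 + 54.97 = 119.65 → 120
G: 0.77×57 + 0.23×89 = 43.89 + 20.47 = 64.36 → 64
B: 0.77×99 + 0.23×48 = 76.23 + 11.04 = 87.27 → 87
= RGB(120, 64, 87)


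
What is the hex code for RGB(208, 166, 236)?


R = 208 → D0 (hex)
G = 166 → A6 (hex)
B = 236 → EC (hex)
Hex = #D0A6EC


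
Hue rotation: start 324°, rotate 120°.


New hue = (H + rotation) mod 360
New hue = (324 + 120) mod 360
= 444 mod 360
= 84°


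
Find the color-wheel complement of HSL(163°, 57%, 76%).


Complement = opposite side of color wheel = hue + 180°
H' = (163 + 180) mod 360 = 343°
S and L unchanged.
= HSL(343°, 57%, 76%)


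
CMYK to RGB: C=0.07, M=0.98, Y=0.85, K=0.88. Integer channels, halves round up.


R = 255 × (1-C) × (1-K) = 255 × 0.93 × 0.12 = 28.458 → 28
G = 255 × (1-M) × (1-K) = 255 × 0.02 × 0.12 = 0.612 → 1
B = 255 × (1-Y) × (1-K) = 255 × 0.15 × 0.12 = 4.59 → 5
= RGB(28, 1, 5)


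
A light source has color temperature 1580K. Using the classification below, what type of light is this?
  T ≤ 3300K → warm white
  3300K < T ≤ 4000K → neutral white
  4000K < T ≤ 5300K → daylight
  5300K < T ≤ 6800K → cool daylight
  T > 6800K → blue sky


Temperature: 1580K
1580K ≤ 3300K → warm white
Classification: warm white


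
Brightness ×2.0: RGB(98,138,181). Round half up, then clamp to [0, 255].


Multiply each channel by 2.0, round half up, clamp to [0, 255]
R: 98×2.0 = 196
G: 138×2.0 = 276 → clamp → 255
B: 181×2.0 = 362 → clamp → 255
= RGB(196, 255, 255)


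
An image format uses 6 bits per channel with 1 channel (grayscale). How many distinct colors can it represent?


Total bits = 6 bits/channel × 1 channels = 6 bits
Distinct colors = 2^6
= 64 colors


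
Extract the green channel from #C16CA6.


Color: #C16CA6
R = C1 = 193
G = 6C = 108
B = A6 = 166
Green = 108


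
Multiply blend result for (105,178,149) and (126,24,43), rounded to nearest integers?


Multiply: C = A×B/255, rounded to nearest integer
R: 105×126/255 = 13230/255 ≈ 51.882 → 52
G: 178×24/255 = 4272/255 ≈ 16.753 → 17
B: 149×43/255 = 6407/255 ≈ 25.125 → 25
= RGB(52, 17, 25)


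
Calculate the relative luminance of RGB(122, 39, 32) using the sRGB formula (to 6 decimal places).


Linearize each channel (sRGB transfer function): c = v/255; c_lin = c/12.92 if c ≤ 0.04045, else ((c+0.055)/1.055)^2.4
  R: 122/255 ≈ 0.478431 > 0.04045 → ((0.478431+0.055)/1.055)^2.4 ≈ 0.194618
  G: 39/255 ≈ 0.152941 > 0.04045 → ((0.152941+0.055)/1.055)^2.4 ≈ 0.020289
  B: 32/255 ≈ 0.125490 > 0.04045 → ((0.125490+0.055)/1.055)^2.4 ≈ 0.014444
R_lin = 0.194618, G_lin = 0.020289, B_lin = 0.014444
L = 0.2126×R + 0.7152×G + 0.0722×B
L = 0.2126×0.194618 + 0.7152×0.020289 + 0.0722×0.014444
L ≈ 0.056929


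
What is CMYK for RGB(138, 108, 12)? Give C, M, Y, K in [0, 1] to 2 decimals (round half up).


R'=138/255≈0.5412, G'=108/255≈0.4235, B'=12/255≈0.0471
K = 1 - max(R',G',B') = 1 - 138/255 = 117/255 = 0.45882… → 0.46
(1-R'-K)/(1-K) simplifies to (max-R)/max with max = 138:
C = (138-138)/138 = 0/138 = 0 → 0.00
M = (138-108)/138 = 30/138 = 0.21739… → 0.22
Y = (138-12)/138 = 126/138 = 0.91304… → 0.91
= CMYK(0.00, 0.22, 0.91, 0.46)


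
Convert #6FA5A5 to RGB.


6F → 111 (R)
A5 → 165 (G)
A5 → 165 (B)
= RGB(111, 165, 165)


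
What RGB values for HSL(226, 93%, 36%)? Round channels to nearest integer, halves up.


H=226°, S=0.93, L=0.36
C = (1-|2L-1|)×S = (1-|-0.28|)×0.93 = 0.6696
H' = H/60 = 226/60 ≈ 3.7667; X = C×(1-|H' mod 2 - 1|) = 0.15624
m = L - C/2 = 0.36 - 0.3348 = 0.0252
Sector ⌊H'⌋ = 3 → (R',G',B') = (0.0, 0.15624, 0.6696)
RGB = ((R'+m)×255, (G'+m)×255, (B'+m)×255) = (6.426, 46.2672, 177.174)
Round half up → RGB(6, 46, 177)
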